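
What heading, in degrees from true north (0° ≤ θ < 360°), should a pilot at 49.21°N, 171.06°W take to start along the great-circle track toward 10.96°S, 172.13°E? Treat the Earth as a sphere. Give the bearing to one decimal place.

Δλ = 172.13 − -171.06 = 343.19°; wrapped into (−180°, 180°]: -16.81°.
θ = atan2( sin Δλ · cos φ₂ , cos φ₁ · sin φ₂ − sin φ₁ · cos φ₂ · cos Δλ )
  = atan2(-0.28392, -0.83574) = -161.236° → normalised to [0°, 360°): 198.764°.

198.8°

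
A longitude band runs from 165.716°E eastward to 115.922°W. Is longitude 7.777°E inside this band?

Band width going east from +165.716° to -115.922°: ((-115.922 − 165.716) mod 360) = 78.362°.
Offset of +7.777° east of the west edge: ((7.777 − 165.716) mod 360) = 202.061°.
202.061° > 78.362° ⇒ outside.

No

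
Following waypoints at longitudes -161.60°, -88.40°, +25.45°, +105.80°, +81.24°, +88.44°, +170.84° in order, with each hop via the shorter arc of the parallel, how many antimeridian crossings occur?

Leg 1: -161.60° → -88.40°, shortest Δλ = 73.2° (east) — does not cross 180°.
Leg 2: -88.40° → +25.45°, shortest Δλ = 113.85° (east) — does not cross 180°.
Leg 3: +25.45° → +105.80°, shortest Δλ = 80.35° (east) — does not cross 180°.
Leg 4: +105.80° → +81.24°, shortest Δλ = -24.56° (west) — does not cross 180°.
Leg 5: +81.24° → +88.44°, shortest Δλ = 7.2° (east) — does not cross 180°.
Leg 6: +88.44° → +170.84°, shortest Δλ = 82.4° (east) — does not cross 180°.
Total crossings: 0.

0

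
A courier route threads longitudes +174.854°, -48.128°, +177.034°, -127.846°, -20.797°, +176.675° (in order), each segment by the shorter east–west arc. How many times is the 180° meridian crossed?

Leg 1: +174.854° → -48.128°, shortest Δλ = 137.018° (east) — crosses 180°.
Leg 2: -48.128° → +177.034°, shortest Δλ = -134.838° (west) — crosses 180°.
Leg 3: +177.034° → -127.846°, shortest Δλ = 55.12° (east) — crosses 180°.
Leg 4: -127.846° → -20.797°, shortest Δλ = 107.049° (east) — does not cross 180°.
Leg 5: -20.797° → +176.675°, shortest Δλ = -162.528° (west) — crosses 180°.
Total crossings: 4.

4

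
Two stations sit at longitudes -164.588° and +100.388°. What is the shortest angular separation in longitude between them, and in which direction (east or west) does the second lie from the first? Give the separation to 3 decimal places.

95.024° west

Raw difference: 100.388 − -164.588 = 264.976°.
Normalise into (−180°, 180°]: 264.976° − 360° = -95.024°.
Negative ⇒ the second point lies to the west; separation 95.024°.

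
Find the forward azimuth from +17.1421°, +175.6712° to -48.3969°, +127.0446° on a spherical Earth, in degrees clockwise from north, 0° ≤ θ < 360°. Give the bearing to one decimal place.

Δλ = 127.0446 − 175.6712 = -48.6266°.
θ = atan2( sin Δλ · cos φ₂ , cos φ₁ · sin φ₂ − sin φ₁ · cos φ₂ · cos Δλ )
  = atan2(-0.49825, -0.84389) = -149.442° → normalised to [0°, 360°): 210.558°.

210.6°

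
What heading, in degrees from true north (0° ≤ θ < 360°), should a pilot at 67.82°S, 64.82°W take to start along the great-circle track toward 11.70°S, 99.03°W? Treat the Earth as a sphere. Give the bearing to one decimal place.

320.7°

Δλ = -99.03 − -64.82 = -34.21°.
θ = atan2( sin Δλ · cos φ₂ , cos φ₁ · sin φ₂ − sin φ₁ · cos φ₂ · cos Δλ )
  = atan2(-0.55055, 0.67332) = -39.271° → normalised to [0°, 360°): 320.729°.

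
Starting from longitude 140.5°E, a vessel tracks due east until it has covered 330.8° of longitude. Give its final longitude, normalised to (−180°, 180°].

111.3°E

Start at +140.5°; shift +330.8° → +471.3°.
+471.3° lies outside (−180°, 180°]; subtract 360° → +111.3°.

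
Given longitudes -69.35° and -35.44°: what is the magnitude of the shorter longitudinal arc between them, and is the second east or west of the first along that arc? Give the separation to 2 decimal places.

33.91° east

Raw difference: -35.44 − -69.35 = 33.91°.
Normalise into (−180°, 180°]: 33.91° stays 33.91°.
Positive ⇒ the second point lies to the east; separation 33.91°.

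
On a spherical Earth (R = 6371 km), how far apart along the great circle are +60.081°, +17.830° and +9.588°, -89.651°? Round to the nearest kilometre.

Δλ = -89.651 − 17.830 = -107.481°.
Δφ = 9.588 − 60.081 = -50.493°.
a = sin²(Δφ/2) + cos φ₁ · cos φ₂ · sin²(Δλ/2) = 0.501685.
c = 2·atan2(√a, √(1−a)) = 1.57417 rad → d = 6371·c ≈ 10029.01 km.

10029 km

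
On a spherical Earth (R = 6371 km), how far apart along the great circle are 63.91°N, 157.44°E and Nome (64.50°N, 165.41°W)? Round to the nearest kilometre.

1773 km

Δλ = -165.41 − 157.44 = -322.85°; wrapped into (−180°, 180°]: 37.15°.
Δφ = 64.50 − 63.91 = 0.59°.
a = sin²(Δφ/2) + cos φ₁ · cos φ₂ · sin²(Δλ/2) = 0.019238.
c = 2·atan2(√a, √(1−a)) = 0.27830 rad → d = 6371·c ≈ 1773.06 km.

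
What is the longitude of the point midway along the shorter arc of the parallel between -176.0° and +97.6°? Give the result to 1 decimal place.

+140.8°

Signed shortest Δλ from -176.0° to +97.6° is -86.4°.
Midpoint longitude = -176.0° + (-86.4°)/2 = -176.0° − 43.2° = -219.2°.
Normalise into (−180°, 180°]: +140.8°.
(The naïve average (-176.0 + +97.6)/2 = -39.2° is on the wrong side of the globe.)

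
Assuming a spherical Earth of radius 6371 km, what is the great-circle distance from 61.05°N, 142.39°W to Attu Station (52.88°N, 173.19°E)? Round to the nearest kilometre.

Δλ = 173.19 − -142.39 = 315.58°; wrapped into (−180°, 180°]: -44.42°.
Δφ = 52.88 − 61.05 = -8.17°.
a = sin²(Δφ/2) + cos φ₁ · cos φ₂ · sin²(Δλ/2) = 0.046814.
c = 2·atan2(√a, √(1−a)) = 0.43618 rad → d = 6371·c ≈ 2778.90 km.

2779 km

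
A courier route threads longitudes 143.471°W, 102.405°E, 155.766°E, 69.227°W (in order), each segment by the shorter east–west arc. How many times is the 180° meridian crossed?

Leg 1: -143.471° → +102.405°, shortest Δλ = -114.124° (west) — crosses 180°.
Leg 2: +102.405° → +155.766°, shortest Δλ = 53.361° (east) — does not cross 180°.
Leg 3: +155.766° → -69.227°, shortest Δλ = 135.007° (east) — crosses 180°.
Total crossings: 2.

2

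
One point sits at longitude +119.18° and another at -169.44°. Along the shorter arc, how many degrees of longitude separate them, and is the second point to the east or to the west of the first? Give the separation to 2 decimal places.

71.38° east

Raw difference: -169.44 − 119.18 = -288.62°.
Normalise into (−180°, 180°]: -288.62° + 360° = 71.38°.
Positive ⇒ the second point lies to the east; separation 71.38°.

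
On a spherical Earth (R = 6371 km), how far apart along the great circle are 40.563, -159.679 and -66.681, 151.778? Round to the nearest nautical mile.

6812 nmi

Δλ = 151.778 − -159.679 = 311.457°; wrapped into (−180°, 180°]: -48.543°.
Δφ = -66.681 − 40.563 = -107.244°.
a = sin²(Δφ/2) + cos φ₁ · cos φ₂ · sin²(Δλ/2) = 0.699034.
c = 2·atan2(√a, √(1−a)) = 1.98021 rad → d = 6371·c ≈ 12615.90 km ≈ 6812.04 nmi.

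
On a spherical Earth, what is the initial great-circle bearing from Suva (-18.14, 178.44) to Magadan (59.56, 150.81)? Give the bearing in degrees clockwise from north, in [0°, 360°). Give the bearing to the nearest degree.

Δλ = 150.81 − 178.44 = -27.63°.
θ = atan2( sin Δλ · cos φ₂ , cos φ₁ · sin φ₂ − sin φ₁ · cos φ₂ · cos Δλ )
  = atan2(-0.23496, 0.95906) = -13.766° → normalised to [0°, 360°): 346.234°.

346°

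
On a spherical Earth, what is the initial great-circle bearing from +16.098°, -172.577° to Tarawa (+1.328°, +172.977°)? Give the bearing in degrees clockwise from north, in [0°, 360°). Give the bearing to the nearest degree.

Δλ = 172.977 − -172.577 = 345.554°; wrapped into (−180°, 180°]: -14.446°.
θ = atan2( sin Δλ · cos φ₂ , cos φ₁ · sin φ₂ − sin φ₁ · cos φ₂ · cos Δλ )
  = atan2(-0.24940, -0.24618) = -134.627° → normalised to [0°, 360°): 225.373°.

225°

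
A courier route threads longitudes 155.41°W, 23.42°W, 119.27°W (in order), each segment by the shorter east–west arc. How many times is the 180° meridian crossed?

Leg 1: -155.41° → -23.42°, shortest Δλ = 131.99° (east) — does not cross 180°.
Leg 2: -23.42° → -119.27°, shortest Δλ = -95.85° (west) — does not cross 180°.
Total crossings: 0.

0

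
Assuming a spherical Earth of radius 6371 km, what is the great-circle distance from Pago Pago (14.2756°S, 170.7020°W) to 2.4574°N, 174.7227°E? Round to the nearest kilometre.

2458 km

Δλ = 174.7227 − -170.7020 = 345.4247°; wrapped into (−180°, 180°]: -14.5753°.
Δφ = 2.4574 − -14.2756 = 16.7330°.
a = sin²(Δφ/2) + cos φ₁ · cos φ₂ · sin²(Δλ/2) = 0.036751.
c = 2·atan2(√a, √(1−a)) = 0.38580 rad → d = 6371·c ≈ 2457.94 km.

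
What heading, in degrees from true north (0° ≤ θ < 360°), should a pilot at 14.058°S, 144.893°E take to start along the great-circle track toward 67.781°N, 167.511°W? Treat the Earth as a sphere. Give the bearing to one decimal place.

Δλ = -167.511 − 144.893 = -312.404°; wrapped into (−180°, 180°]: 47.596°.
θ = atan2( sin Δλ · cos φ₂ , cos φ₁ · sin φ₂ − sin φ₁ · cos φ₂ · cos Δλ )
  = atan2(0.27923, 0.95996) = 16.218° → normalised to [0°, 360°): 16.218°.

16.2°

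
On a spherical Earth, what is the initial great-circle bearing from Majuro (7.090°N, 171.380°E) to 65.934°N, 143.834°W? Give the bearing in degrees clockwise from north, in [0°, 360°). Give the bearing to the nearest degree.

18°

Δλ = -143.834 − 171.380 = -315.214°; wrapped into (−180°, 180°]: 44.786°.
θ = atan2( sin Δλ · cos φ₂ , cos φ₁ · sin φ₂ − sin φ₁ · cos φ₂ · cos Δλ )
  = atan2(0.28727, 0.87037) = 18.266° → normalised to [0°, 360°): 18.266°.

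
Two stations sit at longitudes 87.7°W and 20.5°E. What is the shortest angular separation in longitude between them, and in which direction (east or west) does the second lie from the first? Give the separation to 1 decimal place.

108.2° east

Raw difference: 20.5 − -87.7 = 108.2°.
Normalise into (−180°, 180°]: 108.2° stays 108.2°.
Positive ⇒ the second point lies to the east; separation 108.2°.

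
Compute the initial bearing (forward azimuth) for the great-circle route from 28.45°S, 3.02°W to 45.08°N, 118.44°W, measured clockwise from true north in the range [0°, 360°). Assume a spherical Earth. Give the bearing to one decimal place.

306.9°

Δλ = -118.44 − -3.02 = -115.42°.
θ = atan2( sin Δλ · cos φ₂ , cos φ₁ · sin φ₂ − sin φ₁ · cos φ₂ · cos Δλ )
  = atan2(-0.63776, 0.47818) = -53.138° → normalised to [0°, 360°): 306.862°.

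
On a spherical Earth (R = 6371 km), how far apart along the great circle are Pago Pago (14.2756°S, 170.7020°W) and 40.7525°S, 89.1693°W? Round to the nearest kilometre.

Δλ = -89.1693 − -170.7020 = 81.5327°.
Δφ = -40.7525 − -14.2756 = -26.4769°.
a = sin²(Δφ/2) + cos φ₁ · cos φ₂ · sin²(Δλ/2) = 0.365466.
c = 2·atan2(√a, √(1−a)) = 1.29837 rad → d = 6371·c ≈ 8271.92 km.

8272 km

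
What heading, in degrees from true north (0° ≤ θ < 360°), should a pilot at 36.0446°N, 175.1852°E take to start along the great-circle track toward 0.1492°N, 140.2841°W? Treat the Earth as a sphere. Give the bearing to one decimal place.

120.8°

Δλ = -140.2841 − 175.1852 = -315.4693°; wrapped into (−180°, 180°]: 44.5307°.
θ = atan2( sin Δλ · cos φ₂ , cos φ₁ · sin φ₂ − sin φ₁ · cos φ₂ · cos Δλ )
  = atan2(0.70129, -0.41736) = 120.758° → normalised to [0°, 360°): 120.758°.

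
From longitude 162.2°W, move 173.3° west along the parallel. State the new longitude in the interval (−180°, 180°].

24.5°E

Start at -162.2°; shift −173.3° → -335.5°.
-335.5° lies outside (−180°, 180°]; add 360° → +24.5°.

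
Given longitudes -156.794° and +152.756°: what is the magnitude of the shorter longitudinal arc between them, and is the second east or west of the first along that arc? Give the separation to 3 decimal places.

Raw difference: 152.756 − -156.794 = 309.55°.
Normalise into (−180°, 180°]: 309.55° − 360° = -50.45°.
Negative ⇒ the second point lies to the west; separation 50.450°.

50.450° west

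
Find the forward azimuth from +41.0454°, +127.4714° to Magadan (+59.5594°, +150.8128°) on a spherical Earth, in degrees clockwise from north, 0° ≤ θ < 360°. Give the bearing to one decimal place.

Δλ = 150.8128 − 127.4714 = 23.3414°.
θ = atan2( sin Δλ · cos φ₂ , cos φ₁ · sin φ₂ − sin φ₁ · cos φ₂ · cos Δλ )
  = atan2(0.20074, 0.34476) = 30.210° → normalised to [0°, 360°): 30.210°.

30.2°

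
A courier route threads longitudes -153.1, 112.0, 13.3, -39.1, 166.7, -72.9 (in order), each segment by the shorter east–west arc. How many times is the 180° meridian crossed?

Leg 1: -153.1° → +112.0°, shortest Δλ = -94.9° (west) — crosses 180°.
Leg 2: +112.0° → +13.3°, shortest Δλ = -98.7° (west) — does not cross 180°.
Leg 3: +13.3° → -39.1°, shortest Δλ = -52.4° (west) — does not cross 180°.
Leg 4: -39.1° → +166.7°, shortest Δλ = -154.2° (west) — crosses 180°.
Leg 5: +166.7° → -72.9°, shortest Δλ = 120.4° (east) — crosses 180°.
Total crossings: 3.

3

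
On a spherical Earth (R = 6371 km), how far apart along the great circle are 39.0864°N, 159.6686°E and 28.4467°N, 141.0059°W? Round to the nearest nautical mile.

Δλ = -141.0059 − 159.6686 = -300.6745°; wrapped into (−180°, 180°]: 59.3255°.
Δφ = 28.4467 − 39.0864 = -10.6397°.
a = sin²(Δφ/2) + cos φ₁ · cos φ₂ · sin²(Δλ/2) = 0.175749.
c = 2·atan2(√a, √(1−a)) = 0.86518 rad → d = 6371·c ≈ 5512.07 km ≈ 2976.28 nmi.

2976 nmi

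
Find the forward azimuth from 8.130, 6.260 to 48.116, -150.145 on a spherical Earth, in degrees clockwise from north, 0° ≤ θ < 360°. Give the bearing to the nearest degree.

Δλ = -150.145 − 6.260 = -156.405°.
θ = atan2( sin Δλ · cos φ₂ , cos φ₁ · sin φ₂ − sin φ₁ · cos φ₂ · cos Δλ )
  = atan2(-0.26723, 0.82354) = -17.978° → normalised to [0°, 360°): 342.022°.

342°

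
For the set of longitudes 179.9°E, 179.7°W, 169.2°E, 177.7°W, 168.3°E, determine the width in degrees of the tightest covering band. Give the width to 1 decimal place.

Sort the longitudes: -179.7°, -177.7°, +168.3°, +169.2°, +179.9°.
Eastward gaps between consecutive values (wrapping around): 2.0°, 346.0°, 0.9°, 10.7°, 0.4°.
Largest gap = 346.0° ⇒ minimal covering band is its complement: 360° − 346.0° = 14.0°.
Band runs from +168.3° eastward to -177.7°, crossing the antimeridian.

14.0°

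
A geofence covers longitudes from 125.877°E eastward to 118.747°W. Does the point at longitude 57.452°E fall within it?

Band width going east from +125.877° to -118.747°: ((-118.747 − 125.877) mod 360) = 115.376°.
Offset of +57.452° east of the west edge: ((57.452 − 125.877) mod 360) = 291.575°.
291.575° > 115.376° ⇒ outside.

No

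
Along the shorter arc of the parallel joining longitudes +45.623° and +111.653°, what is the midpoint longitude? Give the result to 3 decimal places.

Signed shortest Δλ from +45.623° to +111.653° is +66.030°.
Midpoint longitude = +45.623° + (+66.030°)/2 = +45.623° + 33.015° = +78.638°.

+78.638°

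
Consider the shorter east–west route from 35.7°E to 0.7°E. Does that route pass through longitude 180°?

Signed shortest Δλ = ((0.7 − 35.7 + 180) mod 360) − 180 = -35.0°.
Going west by 35.0° from +35.7° reaches +0.7° without touching 180°.

No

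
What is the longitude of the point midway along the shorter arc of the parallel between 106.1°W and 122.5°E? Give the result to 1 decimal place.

171.8°W

Signed shortest Δλ from -106.1° to +122.5° is -131.4°.
Midpoint longitude = -106.1° + (-131.4°)/2 = -106.1° − 65.7° = -171.8°.
(The naïve average (-106.1 + +122.5)/2 = 8.2° is on the wrong side of the globe.)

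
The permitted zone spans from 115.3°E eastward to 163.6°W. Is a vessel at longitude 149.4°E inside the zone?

Band width going east from +115.3° to -163.6°: ((-163.6 − 115.3) mod 360) = 81.1°.
Offset of +149.4° east of the west edge: ((149.4 − 115.3) mod 360) = 34.1°.
34.1° ≤ 81.1° ⇒ inside.

Yes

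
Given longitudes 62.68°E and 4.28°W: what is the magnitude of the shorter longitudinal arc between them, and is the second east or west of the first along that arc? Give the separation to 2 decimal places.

Raw difference: -4.28 − 62.68 = -66.96°.
Normalise into (−180°, 180°]: -66.96° stays -66.96°.
Negative ⇒ the second point lies to the west; separation 66.96°.

66.96° west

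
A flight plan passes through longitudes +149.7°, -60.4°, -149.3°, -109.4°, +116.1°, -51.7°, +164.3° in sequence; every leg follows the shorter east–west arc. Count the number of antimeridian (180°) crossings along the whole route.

Leg 1: +149.7° → -60.4°, shortest Δλ = 149.9° (east) — crosses 180°.
Leg 2: -60.4° → -149.3°, shortest Δλ = -88.9° (west) — does not cross 180°.
Leg 3: -149.3° → -109.4°, shortest Δλ = 39.9° (east) — does not cross 180°.
Leg 4: -109.4° → +116.1°, shortest Δλ = -134.5° (west) — crosses 180°.
Leg 5: +116.1° → -51.7°, shortest Δλ = -167.8° (west) — does not cross 180°.
Leg 6: -51.7° → +164.3°, shortest Δλ = -144.0° (west) — crosses 180°.
Total crossings: 3.

3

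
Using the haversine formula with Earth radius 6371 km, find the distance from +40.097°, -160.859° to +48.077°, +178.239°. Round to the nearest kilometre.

1882 km

Δλ = 178.239 − -160.859 = 339.098°; wrapped into (−180°, 180°]: -20.902°.
Δφ = 48.077 − 40.097 = 7.980°.
a = sin²(Δφ/2) + cos φ₁ · cos φ₂ · sin²(Δλ/2) = 0.021659.
c = 2·atan2(√a, √(1−a)) = 0.29541 rad → d = 6371·c ≈ 1882.06 km.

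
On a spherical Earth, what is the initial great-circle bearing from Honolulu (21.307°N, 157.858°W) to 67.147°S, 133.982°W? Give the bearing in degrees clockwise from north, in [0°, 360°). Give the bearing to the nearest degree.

Δλ = -133.982 − -157.858 = 23.876°.
θ = atan2( sin Δλ · cos φ₂ , cos φ₁ · sin φ₂ − sin φ₁ · cos φ₂ · cos Δλ )
  = atan2(0.15720, -0.98756) = 170.956° → normalised to [0°, 360°): 170.956°.

171°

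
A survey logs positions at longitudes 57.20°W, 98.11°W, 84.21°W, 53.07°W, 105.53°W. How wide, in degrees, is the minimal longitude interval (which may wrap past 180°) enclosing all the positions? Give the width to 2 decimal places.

52.46°

Sort the longitudes: -105.53°, -98.11°, -84.21°, -57.20°, -53.07°.
Eastward gaps between consecutive values (wrapping around): 7.42°, 13.90°, 27.01°, 4.13°, 307.54°.
Largest gap = 307.54° ⇒ minimal covering band is its complement: 360° − 307.54° = 52.46°.
Band runs from -105.53° eastward to -53.07°.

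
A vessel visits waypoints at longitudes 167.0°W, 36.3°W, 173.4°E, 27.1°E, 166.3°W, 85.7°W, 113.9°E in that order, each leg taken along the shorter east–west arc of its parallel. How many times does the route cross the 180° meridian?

Leg 1: -167.0° → -36.3°, shortest Δλ = 130.7° (east) — does not cross 180°.
Leg 2: -36.3° → +173.4°, shortest Δλ = -150.3° (west) — crosses 180°.
Leg 3: +173.4° → +27.1°, shortest Δλ = -146.3° (west) — does not cross 180°.
Leg 4: +27.1° → -166.3°, shortest Δλ = 166.6° (east) — crosses 180°.
Leg 5: -166.3° → -85.7°, shortest Δλ = 80.6° (east) — does not cross 180°.
Leg 6: -85.7° → +113.9°, shortest Δλ = -160.4° (west) — crosses 180°.
Total crossings: 3.

3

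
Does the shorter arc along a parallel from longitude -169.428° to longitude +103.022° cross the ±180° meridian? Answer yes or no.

Yes

Naïve |103.022 − -169.428| = 272.45° > 180°, so the shorter arc goes the other way round — across 180°.
Signed shortest Δλ = ((103.022 − -169.428 + 180) mod 360) − 180 = -87.55°.
Going west by 87.55° from -169.428° passes through 180° before reaching +103.022°.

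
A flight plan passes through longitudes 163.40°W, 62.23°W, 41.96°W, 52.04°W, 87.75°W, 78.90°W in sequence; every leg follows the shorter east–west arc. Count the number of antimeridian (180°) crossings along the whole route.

Leg 1: -163.40° → -62.23°, shortest Δλ = 101.17° (east) — does not cross 180°.
Leg 2: -62.23° → -41.96°, shortest Δλ = 20.27° (east) — does not cross 180°.
Leg 3: -41.96° → -52.04°, shortest Δλ = -10.08° (west) — does not cross 180°.
Leg 4: -52.04° → -87.75°, shortest Δλ = -35.71° (west) — does not cross 180°.
Leg 5: -87.75° → -78.90°, shortest Δλ = 8.85° (east) — does not cross 180°.
Total crossings: 0.

0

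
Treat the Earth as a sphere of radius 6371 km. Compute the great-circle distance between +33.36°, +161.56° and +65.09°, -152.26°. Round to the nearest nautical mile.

Δλ = -152.26 − 161.56 = -313.82°; wrapped into (−180°, 180°]: 46.18°.
Δφ = 65.09 − 33.36 = 31.73°.
a = sin²(Δφ/2) + cos φ₁ · cos φ₂ · sin²(Δλ/2) = 0.128839.
c = 2·atan2(√a, √(1−a)) = 0.73427 rad → d = 6371·c ≈ 4678.02 km ≈ 2525.93 nmi.

2526 nmi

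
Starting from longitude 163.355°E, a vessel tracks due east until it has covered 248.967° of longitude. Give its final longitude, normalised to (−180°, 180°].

Start at +163.355°; shift +248.967° → +412.322°.
+412.322° lies outside (−180°, 180°]; subtract 360° → +52.322°.

52.322°E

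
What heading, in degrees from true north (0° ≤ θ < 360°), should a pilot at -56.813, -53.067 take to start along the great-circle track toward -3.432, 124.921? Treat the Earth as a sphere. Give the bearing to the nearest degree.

Δλ = 124.921 − -53.067 = 177.988°.
θ = atan2( sin Δλ · cos φ₂ , cos φ₁ · sin φ₂ − sin φ₁ · cos φ₂ · cos Δλ )
  = atan2(0.03505, -0.86764) = 177.687° → normalised to [0°, 360°): 177.687°.

178°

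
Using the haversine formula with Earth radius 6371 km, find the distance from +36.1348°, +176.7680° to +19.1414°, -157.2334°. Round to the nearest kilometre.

3165 km

Δλ = -157.2334 − 176.7680 = -334.0014°; wrapped into (−180°, 180°]: 25.9986°.
Δφ = 19.1414 − 36.1348 = -16.9934°.
a = sin²(Δφ/2) + cos φ₁ · cos φ₂ · sin²(Δλ/2) = 0.060436.
c = 2·atan2(√a, √(1−a)) = 0.49677 rad → d = 6371·c ≈ 3164.90 km.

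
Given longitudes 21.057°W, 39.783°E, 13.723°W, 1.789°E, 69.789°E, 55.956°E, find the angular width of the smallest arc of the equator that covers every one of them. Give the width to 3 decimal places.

Sort the longitudes: -21.057°, -13.723°, +1.789°, +39.783°, +55.956°, +69.789°.
Eastward gaps between consecutive values (wrapping around): 7.334°, 15.512°, 37.994°, 16.173°, 13.833°, 269.154°.
Largest gap = 269.154° ⇒ minimal covering band is its complement: 360° − 269.154° = 90.846°.
Band runs from -21.057° eastward to +69.789°.

90.846°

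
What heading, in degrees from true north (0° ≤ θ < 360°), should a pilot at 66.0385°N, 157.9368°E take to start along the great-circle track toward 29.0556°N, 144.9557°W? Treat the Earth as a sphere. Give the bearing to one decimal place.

107.9°

Δλ = -144.9557 − 157.9368 = -302.8925°; wrapped into (−180°, 180°]: 57.1075°.
θ = atan2( sin Δλ · cos φ₂ , cos φ₁ · sin φ₂ − sin φ₁ · cos φ₂ · cos Δλ )
  = atan2(0.73401, -0.23657) = 107.864° → normalised to [0°, 360°): 107.864°.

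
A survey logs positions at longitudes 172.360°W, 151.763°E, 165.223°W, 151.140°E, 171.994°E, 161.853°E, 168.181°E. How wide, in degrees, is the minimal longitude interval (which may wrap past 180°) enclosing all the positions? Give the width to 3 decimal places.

43.637°

Sort the longitudes: -172.360°, -165.223°, +151.140°, +151.763°, +161.853°, +168.181°, +171.994°.
Eastward gaps between consecutive values (wrapping around): 7.137°, 316.363°, 0.623°, 10.090°, 6.328°, 3.813°, 15.646°.
Largest gap = 316.363° ⇒ minimal covering band is its complement: 360° − 316.363° = 43.637°.
Band runs from +151.140° eastward to -165.223°, crossing the antimeridian.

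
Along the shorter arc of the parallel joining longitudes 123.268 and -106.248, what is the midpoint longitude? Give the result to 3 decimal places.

-171.490°

Signed shortest Δλ from +123.268° to -106.248° is +130.484°.
Midpoint longitude = +123.268° + (+130.484°)/2 = +123.268° + 65.242° = +188.510°.
Normalise into (−180°, 180°]: -171.490°.
(The naïve average (+123.268 + -106.248)/2 = 8.51° is on the wrong side of the globe.)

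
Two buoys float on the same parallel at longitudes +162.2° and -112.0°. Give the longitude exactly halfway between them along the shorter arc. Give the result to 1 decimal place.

Signed shortest Δλ from +162.2° to -112.0° is +85.8°.
Midpoint longitude = +162.2° + (+85.8°)/2 = +162.2° + 42.9° = +205.1°.
Normalise into (−180°, 180°]: -154.9°.
(The naïve average (+162.2 + -112.0)/2 = 25.1° is on the wrong side of the globe.)

-154.9°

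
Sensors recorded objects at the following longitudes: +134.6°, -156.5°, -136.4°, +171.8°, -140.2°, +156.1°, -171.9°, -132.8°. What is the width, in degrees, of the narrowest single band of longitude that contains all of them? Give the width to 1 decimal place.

Sort the longitudes: -171.9°, -156.5°, -140.2°, -136.4°, -132.8°, +134.6°, +156.1°, +171.8°.
Eastward gaps between consecutive values (wrapping around): 15.4°, 16.3°, 3.8°, 3.6°, 267.4°, 21.5°, 15.7°, 16.3°.
Largest gap = 267.4° ⇒ minimal covering band is its complement: 360° − 267.4° = 92.6°.
Band runs from +134.6° eastward to -132.8°, crossing the antimeridian.

92.6°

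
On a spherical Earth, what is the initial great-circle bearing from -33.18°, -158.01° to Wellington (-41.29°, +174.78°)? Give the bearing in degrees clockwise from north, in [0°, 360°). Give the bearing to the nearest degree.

Δλ = 174.78 − -158.01 = 332.79°; wrapped into (−180°, 180°]: -27.21°.
θ = atan2( sin Δλ · cos φ₂ , cos φ₁ · sin φ₂ − sin φ₁ · cos φ₂ · cos Δλ )
  = atan2(-0.34357, -0.18658) = -118.505° → normalised to [0°, 360°): 241.495°.

241°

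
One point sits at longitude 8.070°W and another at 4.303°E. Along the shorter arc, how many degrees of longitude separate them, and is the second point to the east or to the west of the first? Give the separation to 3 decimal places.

12.373° east

Raw difference: 4.303 − -8.070 = 12.373°.
Normalise into (−180°, 180°]: 12.373° stays 12.373°.
Positive ⇒ the second point lies to the east; separation 12.373°.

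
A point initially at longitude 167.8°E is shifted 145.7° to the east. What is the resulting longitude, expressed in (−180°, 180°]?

46.5°W

Start at +167.8°; shift +145.7° → +313.5°.
+313.5° lies outside (−180°, 180°]; subtract 360° → -46.5°.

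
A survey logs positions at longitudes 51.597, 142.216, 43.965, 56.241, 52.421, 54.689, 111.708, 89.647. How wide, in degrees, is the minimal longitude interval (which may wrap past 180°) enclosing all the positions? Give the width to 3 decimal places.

Sort the longitudes: +43.965°, +51.597°, +52.421°, +54.689°, +56.241°, +89.647°, +111.708°, +142.216°.
Eastward gaps between consecutive values (wrapping around): 7.632°, 0.824°, 2.268°, 1.552°, 33.406°, 22.061°, 30.508°, 261.749°.
Largest gap = 261.749° ⇒ minimal covering band is its complement: 360° − 261.749° = 98.251°.
Band runs from +43.965° eastward to +142.216°.

98.251°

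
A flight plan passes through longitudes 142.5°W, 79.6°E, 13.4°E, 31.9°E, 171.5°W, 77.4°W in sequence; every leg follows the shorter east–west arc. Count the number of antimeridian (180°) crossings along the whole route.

Leg 1: -142.5° → +79.6°, shortest Δλ = -137.9° (west) — crosses 180°.
Leg 2: +79.6° → +13.4°, shortest Δλ = -66.2° (west) — does not cross 180°.
Leg 3: +13.4° → +31.9°, shortest Δλ = 18.5° (east) — does not cross 180°.
Leg 4: +31.9° → -171.5°, shortest Δλ = 156.6° (east) — crosses 180°.
Leg 5: -171.5° → -77.4°, shortest Δλ = 94.1° (east) — does not cross 180°.
Total crossings: 2.

2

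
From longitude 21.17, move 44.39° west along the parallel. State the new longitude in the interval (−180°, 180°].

Start at +21.17°; shift −44.39° → -23.22°.
-23.22° already lies in (−180°, 180°].

-23.22°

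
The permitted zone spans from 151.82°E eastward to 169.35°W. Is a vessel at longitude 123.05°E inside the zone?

No

Band width going east from +151.82° to -169.35°: ((-169.35 − 151.82) mod 360) = 38.83°.
Offset of +123.05° east of the west edge: ((123.05 − 151.82) mod 360) = 331.23°.
331.23° > 38.83° ⇒ outside.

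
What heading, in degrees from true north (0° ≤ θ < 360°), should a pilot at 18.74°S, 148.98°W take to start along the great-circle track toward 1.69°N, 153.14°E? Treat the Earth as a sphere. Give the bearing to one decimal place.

Δλ = 153.14 − -148.98 = 302.12°; wrapped into (−180°, 180°]: -57.88°.
θ = atan2( sin Δλ · cos φ₂ , cos φ₁ · sin φ₂ − sin φ₁ · cos φ₂ · cos Δλ )
  = atan2(-0.84657, 0.19867) = -76.793° → normalised to [0°, 360°): 283.207°.

283.2°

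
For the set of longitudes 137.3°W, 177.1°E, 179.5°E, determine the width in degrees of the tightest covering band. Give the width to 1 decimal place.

Sort the longitudes: -137.3°, +177.1°, +179.5°.
Eastward gaps between consecutive values (wrapping around): 314.4°, 2.4°, 43.2°.
Largest gap = 314.4° ⇒ minimal covering band is its complement: 360° − 314.4° = 45.6°.
Band runs from +177.1° eastward to -137.3°, crossing the antimeridian.

45.6°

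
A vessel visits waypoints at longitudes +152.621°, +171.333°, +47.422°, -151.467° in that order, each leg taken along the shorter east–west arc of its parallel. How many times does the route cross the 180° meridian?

Leg 1: +152.621° → +171.333°, shortest Δλ = 18.712° (east) — does not cross 180°.
Leg 2: +171.333° → +47.422°, shortest Δλ = -123.911° (west) — does not cross 180°.
Leg 3: +47.422° → -151.467°, shortest Δλ = 161.111° (east) — crosses 180°.
Total crossings: 1.

1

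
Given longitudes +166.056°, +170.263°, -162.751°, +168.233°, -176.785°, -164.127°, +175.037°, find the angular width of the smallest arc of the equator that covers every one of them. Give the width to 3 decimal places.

Sort the longitudes: -176.785°, -164.127°, -162.751°, +166.056°, +168.233°, +170.263°, +175.037°.
Eastward gaps between consecutive values (wrapping around): 12.658°, 1.376°, 328.807°, 2.177°, 2.030°, 4.774°, 8.178°.
Largest gap = 328.807° ⇒ minimal covering band is its complement: 360° − 328.807° = 31.193°.
Band runs from +166.056° eastward to -162.751°, crossing the antimeridian.

31.193°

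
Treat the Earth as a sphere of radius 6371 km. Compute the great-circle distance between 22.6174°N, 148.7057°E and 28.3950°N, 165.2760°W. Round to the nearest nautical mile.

Δλ = -165.2760 − 148.7057 = -313.9817°; wrapped into (−180°, 180°]: 46.0183°.
Δφ = 28.3950 − 22.6174 = 5.7776°.
a = sin²(Δφ/2) + cos φ₁ · cos φ₂ · sin²(Δλ/2) = 0.126607.
c = 2·atan2(√a, √(1−a)) = 0.72758 rad → d = 6371·c ≈ 4635.42 km ≈ 2502.93 nmi.

2503 nmi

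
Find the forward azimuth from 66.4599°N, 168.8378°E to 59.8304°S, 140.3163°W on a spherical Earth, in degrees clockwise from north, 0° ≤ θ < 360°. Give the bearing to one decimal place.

148.5°

Δλ = -140.3163 − 168.8378 = -309.1541°; wrapped into (−180°, 180°]: 50.8459°.
θ = atan2( sin Δλ · cos φ₂ , cos φ₁ · sin φ₂ − sin φ₁ · cos φ₂ · cos Δλ )
  = atan2(0.38971, -0.63620) = 148.510° → normalised to [0°, 360°): 148.510°.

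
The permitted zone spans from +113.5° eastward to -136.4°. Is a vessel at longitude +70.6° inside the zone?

Band width going east from +113.5° to -136.4°: ((-136.4 − 113.5) mod 360) = 110.1°.
Offset of +70.6° east of the west edge: ((70.6 − 113.5) mod 360) = 317.1°.
317.1° > 110.1° ⇒ outside.

No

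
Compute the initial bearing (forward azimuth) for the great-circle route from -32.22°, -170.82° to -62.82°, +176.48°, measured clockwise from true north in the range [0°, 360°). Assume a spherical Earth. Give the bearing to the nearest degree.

Δλ = 176.48 − -170.82 = 347.30°; wrapped into (−180°, 180°]: -12.70°.
θ = atan2( sin Δλ · cos φ₂ , cos φ₁ · sin φ₂ − sin φ₁ · cos φ₂ · cos Δλ )
  = atan2(-0.10042, -0.51500) = -168.966° → normalised to [0°, 360°): 191.034°.

191°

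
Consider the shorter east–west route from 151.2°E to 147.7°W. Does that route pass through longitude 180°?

Naïve |-147.7 − 151.2| = 298.9° > 180°, so the shorter arc goes the other way round — across 180°.
Signed shortest Δλ = ((-147.7 − 151.2 + 180) mod 360) − 180 = 61.1°.
Going east by 61.1° from +151.2° passes through 180° before reaching -147.7°.

Yes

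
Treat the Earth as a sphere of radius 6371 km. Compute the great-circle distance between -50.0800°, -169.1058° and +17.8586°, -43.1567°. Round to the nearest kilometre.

Δλ = -43.1567 − -169.1058 = 125.9491°.
Δφ = 17.8586 − -50.0800 = 67.9386°.
a = sin²(Δφ/2) + cos φ₁ · cos φ₂ · sin²(Δλ/2) = 0.796888.
c = 2·atan2(√a, √(1−a)) = 2.20654 rad → d = 6371·c ≈ 14057.86 km.

14058 km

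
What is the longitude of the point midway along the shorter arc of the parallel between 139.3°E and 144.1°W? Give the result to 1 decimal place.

177.6°E

Signed shortest Δλ from +139.3° to -144.1° is +76.6°.
Midpoint longitude = +139.3° + (+76.6°)/2 = +139.3° + 38.3° = +177.6°.
(The naïve average (+139.3 + -144.1)/2 = -2.4° is on the wrong side of the globe.)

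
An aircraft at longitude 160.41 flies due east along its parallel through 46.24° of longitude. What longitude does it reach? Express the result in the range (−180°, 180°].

Start at +160.41°; shift +46.24° → +206.65°.
+206.65° lies outside (−180°, 180°]; subtract 360° → -153.35°.

-153.35°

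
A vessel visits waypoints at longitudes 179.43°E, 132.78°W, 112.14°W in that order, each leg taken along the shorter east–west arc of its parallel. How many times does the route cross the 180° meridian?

1

Leg 1: +179.43° → -132.78°, shortest Δλ = 47.79° (east) — crosses 180°.
Leg 2: -132.78° → -112.14°, shortest Δλ = 20.64° (east) — does not cross 180°.
Total crossings: 1.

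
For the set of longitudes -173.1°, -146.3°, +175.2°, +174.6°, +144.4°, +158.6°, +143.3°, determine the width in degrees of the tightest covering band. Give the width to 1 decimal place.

Sort the longitudes: -173.1°, -146.3°, +143.3°, +144.4°, +158.6°, +174.6°, +175.2°.
Eastward gaps between consecutive values (wrapping around): 26.8°, 289.6°, 1.1°, 14.2°, 16.0°, 0.6°, 11.7°.
Largest gap = 289.6° ⇒ minimal covering band is its complement: 360° − 289.6° = 70.4°.
Band runs from +143.3° eastward to -146.3°, crossing the antimeridian.

70.4°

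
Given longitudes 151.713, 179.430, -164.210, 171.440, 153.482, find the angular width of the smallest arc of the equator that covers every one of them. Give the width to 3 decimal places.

44.077°

Sort the longitudes: -164.210°, +151.713°, +153.482°, +171.440°, +179.430°.
Eastward gaps between consecutive values (wrapping around): 315.923°, 1.769°, 17.958°, 7.990°, 16.360°.
Largest gap = 315.923° ⇒ minimal covering band is its complement: 360° − 315.923° = 44.077°.
Band runs from +151.713° eastward to -164.210°, crossing the antimeridian.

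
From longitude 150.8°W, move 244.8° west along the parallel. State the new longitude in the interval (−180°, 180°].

Start at -150.8°; shift −244.8° → -395.6°.
-395.6° lies outside (−180°, 180°]; add 360° → -35.6°.

35.6°W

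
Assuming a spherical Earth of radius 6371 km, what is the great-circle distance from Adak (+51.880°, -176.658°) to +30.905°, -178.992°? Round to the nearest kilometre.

2340 km

Δλ = -178.992 − -176.658 = -2.334°.
Δφ = 30.905 − 51.880 = -20.975°.
a = sin²(Δφ/2) + cos φ₁ · cos φ₂ · sin²(Δλ/2) = 0.033351.
c = 2·atan2(√a, √(1−a)) = 0.36731 rad → d = 6371·c ≈ 2340.12 km.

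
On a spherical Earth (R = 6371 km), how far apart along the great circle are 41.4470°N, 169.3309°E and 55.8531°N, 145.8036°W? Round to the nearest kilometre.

Δλ = -145.8036 − 169.3309 = -315.1345°; wrapped into (−180°, 180°]: 44.8655°.
Δφ = 55.8531 − 41.4470 = 14.4061°.
a = sin²(Δφ/2) + cos φ₁ · cos φ₂ · sin²(Δλ/2) = 0.076990.
c = 2·atan2(√a, √(1−a)) = 0.56232 rad → d = 6371·c ≈ 3582.54 km.

3583 km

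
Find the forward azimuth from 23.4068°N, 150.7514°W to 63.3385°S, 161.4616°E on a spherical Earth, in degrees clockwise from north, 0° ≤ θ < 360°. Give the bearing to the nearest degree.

199°

Δλ = 161.4616 − -150.7514 = 312.2130°; wrapped into (−180°, 180°]: -47.7870°.
θ = atan2( sin Δλ · cos φ₂ , cos φ₁ · sin φ₂ − sin φ₁ · cos φ₂ · cos Δλ )
  = atan2(-0.33234, -0.93990) = -160.527° → normalised to [0°, 360°): 199.473°.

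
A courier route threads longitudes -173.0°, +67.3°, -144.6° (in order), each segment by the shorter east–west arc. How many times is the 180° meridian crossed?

Leg 1: -173.0° → +67.3°, shortest Δλ = -119.7° (west) — crosses 180°.
Leg 2: +67.3° → -144.6°, shortest Δλ = 148.1° (east) — crosses 180°.
Total crossings: 2.

2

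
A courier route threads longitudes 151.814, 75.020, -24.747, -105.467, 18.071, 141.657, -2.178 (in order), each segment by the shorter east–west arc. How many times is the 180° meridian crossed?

0

Leg 1: +151.814° → +75.020°, shortest Δλ = -76.794° (west) — does not cross 180°.
Leg 2: +75.020° → -24.747°, shortest Δλ = -99.767° (west) — does not cross 180°.
Leg 3: -24.747° → -105.467°, shortest Δλ = -80.72° (west) — does not cross 180°.
Leg 4: -105.467° → +18.071°, shortest Δλ = 123.538° (east) — does not cross 180°.
Leg 5: +18.071° → +141.657°, shortest Δλ = 123.586° (east) — does not cross 180°.
Leg 6: +141.657° → -2.178°, shortest Δλ = -143.835° (west) — does not cross 180°.
Total crossings: 0.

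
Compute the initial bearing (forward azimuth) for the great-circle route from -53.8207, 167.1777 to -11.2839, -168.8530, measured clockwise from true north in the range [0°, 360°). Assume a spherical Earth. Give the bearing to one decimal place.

Δλ = -168.8530 − 167.1777 = -336.0307°; wrapped into (−180°, 180°]: 23.9693°.
θ = atan2( sin Δλ · cos φ₂ , cos φ₁ · sin φ₂ − sin φ₁ · cos φ₂ · cos Δλ )
  = atan2(0.39839, 0.60780) = 33.244° → normalised to [0°, 360°): 33.244°.

33.2°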